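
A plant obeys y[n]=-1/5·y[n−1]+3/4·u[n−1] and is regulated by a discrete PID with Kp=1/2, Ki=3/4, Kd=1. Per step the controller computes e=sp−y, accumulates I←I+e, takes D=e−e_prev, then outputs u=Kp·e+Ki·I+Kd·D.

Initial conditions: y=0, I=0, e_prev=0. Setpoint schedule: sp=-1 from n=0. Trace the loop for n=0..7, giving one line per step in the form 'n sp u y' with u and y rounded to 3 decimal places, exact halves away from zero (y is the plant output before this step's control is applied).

(exact arithmetic carried between steps; '≈' marks a value shown rounded to 6 d.p. or computed from one; I and e_prev carry over from the previous line; the table rounds u and y to 3 d.p., halves away from zero)
n=0: y=0, sp=-1, e=sp−y=-1; I=-1, D=e−e_prev=-1; u=1/2·(-1)+3/4·(-1)+1·(-1)=-2.25; next y=-1/5·0+3/4·(-2.25)=-1.6875
n=1: y=-1.6875, sp=-1, e=sp−y=0.6875; I=-0.3125, D=e−e_prev=1.6875; u=1/2·0.6875+3/4·(-0.3125)+1·1.6875=1.796875; next y=-1/5·(-1.6875)+3/4·1.796875≈1.685156
n=2: y≈1.685156, sp=-1, e=sp−y≈-2.685156; I≈-2.997656, D=e−e_prev≈-3.372656; u=1/2·(-2.685156)+3/4·(-2.997656)+1·(-3.372656)≈-6.963477; next y=-1/5·1.685156+3/4·(-6.963477)≈-5.559639
n=3: y≈-5.559639, sp=-1, e=sp−y≈4.559639; I≈1.561982, D=e−e_prev≈7.244795; u=1/2·4.559639+3/4·1.561982+1·7.244795≈10.696101; next y=-1/5·(-5.559639)+3/4·10.696101≈9.134004
n=4: y≈9.134004, sp=-1, e=sp−y≈-10.134004; I≈-8.572021, D=e−e_prev≈-14.693642; u=1/2·(-10.134004)+3/4·(-8.572021)+1·(-14.693642)≈-26.189660; next y=-1/5·9.134004+3/4·(-26.189660)≈-21.469046
n=5: y≈-21.469046, sp=-1, e=sp−y≈20.469046; I≈11.897024, D=e−e_prev≈30.603049; u=1/2·20.469046+3/4·11.897024+1·30.603049≈49.760340; next y=-1/5·(-21.469046)+3/4·49.760340≈41.614064
n=6: y≈41.614064, sp=-1, e=sp−y≈-42.614064; I≈-30.717040, D=e−e_prev≈-63.083110; u=1/2·(-42.614064)+3/4·(-30.717040)+1·(-63.083110)≈-107.427922; next y=-1/5·41.614064+3/4·(-107.427922)≈-88.893754
n=7: y≈-88.893754, sp=-1, e=sp−y≈87.893754; I≈57.176714, D=e−e_prev≈130.507819; u=1/2·87.893754+3/4·57.176714+1·130.507819≈217.337232; next y=-1/5·(-88.893754)+3/4·217.337232≈180.781675

0 -1 -2.250 0.000
1 -1 1.797 -1.688
2 -1 -6.963 1.685
3 -1 10.696 -5.560
4 -1 -26.190 9.134
5 -1 49.760 -21.469
6 -1 -107.428 41.614
7 -1 217.337 -88.894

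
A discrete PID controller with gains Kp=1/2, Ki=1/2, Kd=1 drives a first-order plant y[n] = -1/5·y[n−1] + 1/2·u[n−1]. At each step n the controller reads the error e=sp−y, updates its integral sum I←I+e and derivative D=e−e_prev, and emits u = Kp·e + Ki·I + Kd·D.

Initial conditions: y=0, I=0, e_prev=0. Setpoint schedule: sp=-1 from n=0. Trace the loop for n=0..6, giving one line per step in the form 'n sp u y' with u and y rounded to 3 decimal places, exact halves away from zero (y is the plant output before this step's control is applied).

(exact arithmetic carried between steps; '≈' marks a value shown rounded to 6 d.p. or computed from one; I and e_prev carry over from the previous line; the table rounds u and y to 3 d.p., halves away from zero)
n=0: y=0, sp=-1, e=sp−y=-1; I=-1, D=e−e_prev=-1; u=1/2·(-1)+1/2·(-1)+1·(-1)=-2; next y=-1/5·0+1/2·(-2)=-1
n=1: y=-1, sp=-1, e=sp−y=0; I=-1, D=e−e_prev=1; u=1/2·0+1/2·(-1)+1·1=0.5; next y=-1/5·(-1)+1/2·0.5=0.45
n=2: y=0.45, sp=-1, e=sp−y=-1.45; I=-2.45, D=e−e_prev=-1.45; u=1/2·(-1.45)+1/2·(-2.45)+1·(-1.45)=-3.4; next y=-1/5·0.45+1/2·(-3.4)=-1.79
n=3: y=-1.79, sp=-1, e=sp−y=0.79; I=-1.66, D=e−e_prev=2.24; u=1/2·0.79+1/2·(-1.66)+1·2.24=1.805; next y=-1/5·(-1.79)+1/2·1.805=1.2605
n=4: y=1.2605, sp=-1, e=sp−y=-2.2605; I=-3.9205, D=e−e_prev=-3.0505; u=1/2·(-2.2605)+1/2·(-3.9205)+1·(-3.0505)=-6.141; next y=-1/5·1.2605+1/2·(-6.141)=-3.3226
n=5: y=-3.3226, sp=-1, e=sp−y=2.3226; I=-1.5979, D=e−e_prev=4.5831; u=1/2·2.3226+1/2·(-1.5979)+1·4.5831=4.94545; next y=-1/5·(-3.3226)+1/2·4.94545=3.137245
n=6: y=3.137245, sp=-1, e=sp−y=-4.137245; I=-5.735145, D=e−e_prev=-6.459845; u=1/2·(-4.137245)+1/2·(-5.735145)+1·(-6.459845)=-11.39604; next y=-1/5·3.137245+1/2·(-11.39604)=-6.325469

0 -1 -2.000 0.000
1 -1 0.500 -1.000
2 -1 -3.400 0.450
3 -1 1.805 -1.790
4 -1 -6.141 1.261
5 -1 4.945 -3.323
6 -1 -11.396 3.137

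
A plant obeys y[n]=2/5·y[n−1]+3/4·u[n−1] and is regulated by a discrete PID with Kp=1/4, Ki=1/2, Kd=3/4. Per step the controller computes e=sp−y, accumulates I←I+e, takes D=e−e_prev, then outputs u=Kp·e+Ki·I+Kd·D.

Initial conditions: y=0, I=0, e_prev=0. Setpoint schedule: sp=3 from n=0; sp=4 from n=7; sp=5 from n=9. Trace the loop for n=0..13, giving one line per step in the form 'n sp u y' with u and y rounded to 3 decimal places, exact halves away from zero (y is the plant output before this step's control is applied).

(exact arithmetic carried between steps; '≈' marks a value shown rounded to 6 d.p. or computed from one; I and e_prev carry over from the previous line; the table rounds u and y to 3 d.p., halves away from zero)
n=0: y=0, sp=3, e=sp−y=3; I=3, D=e−e_prev=3; u=1/4·3+1/2·3+3/4·3=4.5; next y=2/5·0+3/4·4.5=3.375
n=1: y=3.375, sp=3, e=sp−y=-0.375; I=2.625, D=e−e_prev=-3.375; u=1/4·(-0.375)+1/2·2.625+3/4·(-3.375)=-1.3125; next y=2/5·3.375+3/4·(-1.3125)=0.365625
n=2: y=0.365625, sp=3, e=sp−y=2.634375; I=5.259375, D=e−e_prev=3.009375; u=1/4·2.634375+1/2·5.259375+3/4·3.009375≈5.545313; next y=2/5·0.365625+3/4·5.545313≈4.305234
n=3: y≈4.305234, sp=3, e=sp−y≈-1.305234; I≈3.954141, D=e−e_prev≈-3.939609; u=1/4·(-1.305234)+1/2·3.954141+3/4·(-3.939609)≈-1.303945; next y=2/5·4.305234+3/4·(-1.303945)≈0.744135
n=4: y≈0.744135, sp=3, e=sp−y≈2.255865; I≈6.210006, D=e−e_prev≈3.561100; u=1/4·2.255865+1/2·6.210006+3/4·3.561100≈6.339794; next y=2/5·0.744135+3/4·6.339794≈5.052499
n=5: y≈5.052499, sp=3, e=sp−y≈-2.052499; I≈4.157506, D=e−e_prev≈-4.308365; u=1/4·(-2.052499)+1/2·4.157506+3/4·(-4.308365)≈-1.665645; next y=2/5·5.052499+3/4·(-1.665645)≈0.771766
n=6: y≈0.771766, sp=3, e=sp−y≈2.228234; I≈6.385741, D=e−e_prev≈4.280733; u=1/4·2.228234+1/2·6.385741+3/4·4.280733≈6.960479; next y=2/5·0.771766+3/4·6.960479≈5.529066
n=7: y≈5.529066, sp=4, e=sp−y≈-1.529066; I≈4.856675, D=e−e_prev≈-3.757300; u=1/4·(-1.529066)+1/2·4.856675+3/4·(-3.757300)≈-0.771904; next y=2/5·5.529066+3/4·(-0.771904)≈1.632699
n=8: y≈1.632699, sp=4, e=sp−y≈2.367301; I≈7.223976, D=e−e_prev≈3.896367; u=1/4·2.367301+1/2·7.223976+3/4·3.896367≈7.126089; next y=2/5·1.632699+3/4·7.126089≈5.997646
n=9: y≈5.997646, sp=5, e=sp−y≈-0.997646; I≈6.226330, D=e−e_prev≈-3.364947; u=1/4·(-0.997646)+1/2·6.226330+3/4·(-3.364947)≈0.340043; next y=2/5·5.997646+3/4·0.340043≈2.654091
n=10: y≈2.654091, sp=5, e=sp−y≈2.345909; I≈8.572240, D=e−e_prev≈3.343555; u=1/4·2.345909+1/2·8.572240+3/4·3.343555≈7.380264; next y=2/5·2.654091+3/4·7.380264≈6.596834
n=11: y≈6.596834, sp=5, e=sp−y≈-1.596834; I≈6.975406, D=e−e_prev≈-3.942743; u=1/4·(-1.596834)+1/2·6.975406+3/4·(-3.942743)≈0.131437; next y=2/5·6.596834+3/4·0.131437≈2.737311
n=12: y≈2.737311, sp=5, e=sp−y≈2.262689; I≈9.238094, D=e−e_prev≈3.859523; u=1/4·2.262689+1/2·9.238094+3/4·3.859523≈8.079361; next y=2/5·2.737311+3/4·8.079361≈7.154446
n=13: y≈7.154446, sp=5, e=sp−y≈-2.154446; I≈7.083649, D=e−e_prev≈-4.417134; u=1/4·(-2.154446)+1/2·7.083649+3/4·(-4.417134)≈-0.309638; next y=2/5·7.154446+3/4·(-0.309638)≈2.629550

0 3 4.500 0.000
1 3 -1.313 3.375
2 3 5.545 0.366
3 3 -1.304 4.305
4 3 6.340 0.744
5 3 -1.666 5.052
6 3 6.960 0.772
7 4 -0.772 5.529
8 4 7.126 1.633
9 5 0.340 5.998
10 5 7.380 2.654
11 5 0.131 6.597
12 5 8.079 2.737
13 5 -0.310 7.154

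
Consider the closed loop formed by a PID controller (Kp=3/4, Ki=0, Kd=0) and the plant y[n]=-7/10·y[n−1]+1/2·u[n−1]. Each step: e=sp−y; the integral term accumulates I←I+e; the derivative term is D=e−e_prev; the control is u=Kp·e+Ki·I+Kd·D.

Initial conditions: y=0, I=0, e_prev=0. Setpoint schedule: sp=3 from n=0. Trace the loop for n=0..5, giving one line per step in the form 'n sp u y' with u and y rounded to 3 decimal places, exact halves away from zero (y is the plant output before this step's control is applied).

(exact arithmetic carried between steps; '≈' marks a value shown rounded to 6 d.p. or computed from one; I and e_prev carry over from the previous line; the table rounds u and y to 3 d.p., halves away from zero)
n=0: y=0, sp=3, e=sp−y=3; I=3, D=e−e_prev=3; u=3/4·3+0·3+0·3=2.25; next y=-7/10·0+1/2·2.25=1.125
n=1: y=1.125, sp=3, e=sp−y=1.875; I=4.875, D=e−e_prev=-1.125; u=3/4·1.875+0·4.875+0·(-1.125)=1.40625; next y=-7/10·1.125+1/2·1.40625=-0.084375
n=2: y=-0.084375, sp=3, e=sp−y=3.084375; I=7.959375, D=e−e_prev=1.209375; u=3/4·3.084375+0·7.959375+0·1.209375≈2.313281; next y=-7/10·(-0.084375)+1/2·2.313281≈1.215703
n=3: y≈1.215703, sp=3, e=sp−y≈1.784297; I≈9.743672, D=e−e_prev≈-1.300078; u=3/4·1.784297+0·9.743672+0·(-1.300078)≈1.338223; next y=-7/10·1.215703+1/2·1.338223≈-0.181881
n=4: y≈-0.181881, sp=3, e=sp−y≈3.181881; I≈12.925553, D=e−e_prev≈1.397584; u=3/4·3.181881+0·12.925553+0·1.397584≈2.386411; next y=-7/10·(-0.181881)+1/2·2.386411≈1.320522
n=5: y≈1.320522, sp=3, e=sp−y≈1.679478; I≈14.605031, D=e−e_prev≈-1.502403; u=3/4·1.679478+0·14.605031+0·(-1.502403)≈1.259609; next y=-7/10·1.320522+1/2·1.259609≈-0.294561

0 3 2.250 0.000
1 3 1.406 1.125
2 3 2.313 -0.084
3 3 1.338 1.216
4 3 2.386 -0.182
5 3 1.260 1.321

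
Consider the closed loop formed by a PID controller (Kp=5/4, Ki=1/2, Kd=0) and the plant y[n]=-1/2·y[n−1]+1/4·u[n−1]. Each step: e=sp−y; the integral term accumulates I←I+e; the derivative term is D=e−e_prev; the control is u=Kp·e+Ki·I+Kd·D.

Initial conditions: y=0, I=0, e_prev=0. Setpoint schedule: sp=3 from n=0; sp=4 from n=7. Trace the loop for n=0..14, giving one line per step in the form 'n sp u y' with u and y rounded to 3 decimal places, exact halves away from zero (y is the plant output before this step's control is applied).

(exact arithmetic carried between steps; '≈' marks a value shown rounded to 6 d.p. or computed from one; I and e_prev carry over from the previous line; the table rounds u and y to 3 d.p., halves away from zero)
n=0: y=0, sp=3, e=sp−y=3; I=3, D=e−e_prev=3; u=5/4·3+1/2·3+0·3=5.25; next y=-1/2·0+1/4·5.25=1.3125
n=1: y=1.3125, sp=3, e=sp−y=1.6875; I=4.6875, D=e−e_prev=-1.3125; u=5/4·1.6875+1/2·4.6875+0·(-1.3125)=4.453125; next y=-1/2·1.3125+1/4·4.453125≈0.457031
n=2: y≈0.457031, sp=3, e=sp−y≈2.542969; I≈7.230469, D=e−e_prev≈0.855469; u=5/4·2.542969+1/2·7.230469+0·0.855469≈6.793945; next y=-1/2·0.457031+1/4·6.793945≈1.469971
n=3: y≈1.469971, sp=3, e=sp−y≈1.530029; I≈8.760498, D=e−e_prev≈-1.012939; u=5/4·1.530029+1/2·8.760498+0·(-1.012939)≈6.292786; next y=-1/2·1.469971+1/4·6.292786≈0.838211
n=4: y≈0.838211, sp=3, e=sp−y≈2.161789; I≈10.922287, D=e−e_prev≈0.631760; u=5/4·2.161789+1/2·10.922287+0·0.631760≈8.163380; next y=-1/2·0.838211+1/4·8.163380≈1.621739
n=5: y≈1.621739, sp=3, e=sp−y≈1.378261; I≈12.300548, D=e−e_prev≈-0.783528; u=5/4·1.378261+1/2·12.300548+0·(-0.783528)≈7.873100; next y=-1/2·1.621739+1/4·7.873100≈1.157405
n=6: y≈1.157405, sp=3, e=sp−y≈1.842595; I≈14.143142, D=e−e_prev≈0.464334; u=5/4·1.842595+1/2·14.143142+0·0.464334≈9.374815; next y=-1/2·1.157405+1/4·9.374815≈1.765001
n=7: y≈1.765001, sp=4, e=sp−y≈2.234999; I≈16.378141, D=e−e_prev≈0.392404; u=5/4·2.234999+1/2·16.378141+0·0.392404≈10.982819; next y=-1/2·1.765001+1/4·10.982819≈1.863204
n=8: y≈1.863204, sp=4, e=sp−y≈2.136796; I≈18.514937, D=e−e_prev≈-0.098203; u=5/4·2.136796+1/2·18.514937+0·(-0.098203)≈11.928463; next y=-1/2·1.863204+1/4·11.928463≈2.050514
n=9: y≈2.050514, sp=4, e=sp−y≈1.949486; I≈20.464423, D=e−e_prev≈-0.187309; u=5/4·1.949486+1/2·20.464423+0·(-0.187309)≈12.669070; next y=-1/2·2.050514+1/4·12.669070≈2.142011
n=10: y≈2.142011, sp=4, e=sp−y≈1.857989; I≈22.322413, D=e−e_prev≈-0.091497; u=5/4·1.857989+1/2·22.322413+0·(-0.091497)≈13.483693; next y=-1/2·2.142011+1/4·13.483693≈2.299918
n=11: y≈2.299918, sp=4, e=sp−y≈1.700082; I≈24.022495, D=e−e_prev≈-0.157907; u=5/4·1.700082+1/2·24.022495+0·(-0.157907)≈14.136350; next y=-1/2·2.299918+1/4·14.136350≈2.384128
n=12: y≈2.384128, sp=4, e=sp−y≈1.615872; I≈25.638366, D=e−e_prev≈-0.084210; u=5/4·1.615872+1/2·25.638366+0·(-0.084210)≈14.839023; next y=-1/2·2.384128+1/4·14.839023≈2.517691
n=13: y≈2.517691, sp=4, e=sp−y≈1.482309; I≈27.120675, D=e−e_prev≈-0.133563; u=5/4·1.482309+1/2·27.120675+0·(-0.133563)≈15.413223; next y=-1/2·2.517691+1/4·15.413223≈2.594460
n=14: y≈2.594460, sp=4, e=sp−y≈1.405540; I≈28.526215, D=e−e_prev≈-0.076769; u=5/4·1.405540+1/2·28.526215+0·(-0.076769)≈16.020032; next y=-1/2·2.594460+1/4·16.020032≈2.707778

0 3 5.250 0.000
1 3 4.453 1.313
2 3 6.794 0.457
3 3 6.293 1.470
4 3 8.163 0.838
5 3 7.873 1.622
6 3 9.375 1.157
7 4 10.983 1.765
8 4 11.928 1.863
9 4 12.669 2.051
10 4 13.484 2.142
11 4 14.136 2.300
12 4 14.839 2.384
13 4 15.413 2.518
14 4 16.020 2.594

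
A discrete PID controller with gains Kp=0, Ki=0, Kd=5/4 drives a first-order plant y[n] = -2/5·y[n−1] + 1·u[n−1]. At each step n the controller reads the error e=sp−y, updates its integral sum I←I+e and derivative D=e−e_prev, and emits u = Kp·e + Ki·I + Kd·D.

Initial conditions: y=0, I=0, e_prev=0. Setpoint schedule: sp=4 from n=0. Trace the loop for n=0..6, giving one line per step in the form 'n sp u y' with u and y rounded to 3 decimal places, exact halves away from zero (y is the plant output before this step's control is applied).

0 4 5.000 0.000
1 4 -6.250 5.000
2 4 16.563 -8.250
3 4 -35.141 19.863
4 4 78.685 -43.086
5 4 -173.756 95.919
6 4 385.054 -212.124

(exact arithmetic carried between steps; '≈' marks a value shown rounded to 6 d.p. or computed from one; I and e_prev carry over from the previous line; the table rounds u and y to 3 d.p., halves away from zero)
n=0: y=0, sp=4, e=sp−y=4; I=4, D=e−e_prev=4; u=0·4+0·4+5/4·4=5; next y=-2/5·0+1·5=5
n=1: y=5, sp=4, e=sp−y=-1; I=3, D=e−e_prev=-5; u=0·(-1)+0·3+5/4·(-5)=-6.25; next y=-2/5·5+1·(-6.25)=-8.25
n=2: y=-8.25, sp=4, e=sp−y=12.25; I=15.25, D=e−e_prev=13.25; u=0·12.25+0·15.25+5/4·13.25=16.5625; next y=-2/5·(-8.25)+1·16.5625=19.8625
n=3: y=19.8625, sp=4, e=sp−y=-15.8625; I=-0.6125, D=e−e_prev=-28.1125; u=0·(-15.8625)+0·(-0.6125)+5/4·(-28.1125)=-35.140625; next y=-2/5·19.8625+1·(-35.140625)=-43.085625
n=4: y=-43.085625, sp=4, e=sp−y=47.085625; I=46.473125, D=e−e_prev=62.948125; u=0·47.085625+0·46.473125+5/4·62.948125≈78.685156; next y=-2/5·(-43.085625)+1·78.685156≈95.919406
n=5: y≈95.919406, sp=4, e=sp−y≈-91.919406; I≈-45.446281, D=e−e_prev≈-139.005031; u=0·(-91.919406)+0·(-45.446281)+5/4·(-139.005031)≈-173.756289; next y=-2/5·95.919406+1·(-173.756289)≈-212.124052
n=6: y≈-212.124052, sp=4, e=sp−y≈216.124052; I≈170.677770, D=e−e_prev≈308.043458; u=0·216.124052+0·170.677770+5/4·308.043458≈385.054322; next y=-2/5·(-212.124052)+1·385.054322≈469.903943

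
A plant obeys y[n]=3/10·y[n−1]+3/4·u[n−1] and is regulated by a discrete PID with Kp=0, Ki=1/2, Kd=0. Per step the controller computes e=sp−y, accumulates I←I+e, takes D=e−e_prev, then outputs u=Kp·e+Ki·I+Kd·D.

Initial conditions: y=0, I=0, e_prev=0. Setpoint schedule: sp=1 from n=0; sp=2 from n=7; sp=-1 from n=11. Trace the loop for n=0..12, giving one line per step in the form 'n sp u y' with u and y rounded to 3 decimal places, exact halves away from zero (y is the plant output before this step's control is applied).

(exact arithmetic carried between steps; '≈' marks a value shown rounded to 6 d.p. or computed from one; I and e_prev carry over from the previous line; the table rounds u and y to 3 d.p., halves away from zero)
n=0: y=0, sp=1, e=sp−y=1; I=1, D=e−e_prev=1; u=0·1+1/2·1+0·1=0.5; next y=3/10·0+3/4·0.5=0.375
n=1: y=0.375, sp=1, e=sp−y=0.625; I=1.625, D=e−e_prev=-0.375; u=0·0.625+1/2·1.625+0·(-0.375)=0.8125; next y=3/10·0.375+3/4·0.8125=0.721875
n=2: y=0.721875, sp=1, e=sp−y=0.278125; I=1.903125, D=e−e_prev=-0.346875; u=0·0.278125+1/2·1.903125+0·(-0.346875)≈0.951563; next y=3/10·0.721875+3/4·0.951563≈0.930234
n=3: y≈0.930234, sp=1, e=sp−y≈0.069766; I≈1.972891, D=e−e_prev≈-0.208359; u=0·0.069766+1/2·1.972891+0·(-0.208359)≈0.986445; next y=3/10·0.930234+3/4·0.986445≈1.018904
n=4: y≈1.018904, sp=1, e=sp−y≈-0.018904; I≈1.953986, D=e−e_prev≈-0.088670; u=0·(-0.018904)+1/2·1.953986+0·(-0.088670)≈0.976993; next y=3/10·1.018904+3/4·0.976993≈1.038416
n=5: y≈1.038416, sp=1, e=sp−y≈-0.038416; I≈1.915570, D=e−e_prev≈-0.019512; u=0·(-0.038416)+1/2·1.915570+0·(-0.019512)≈0.957785; next y=3/10·1.038416+3/4·0.957785≈1.029864
n=6: y≈1.029864, sp=1, e=sp−y≈-0.029864; I≈1.885707, D=e−e_prev≈0.008553; u=0·(-0.029864)+1/2·1.885707+0·0.008553≈0.942853; next y=3/10·1.029864+3/4·0.942853≈1.016099
n=7: y≈1.016099, sp=2, e=sp−y≈0.983901; I≈2.869607, D=e−e_prev≈1.013765; u=0·0.983901+1/2·2.869607+0·1.013765≈1.434804; next y=3/10·1.016099+3/4·1.434804≈1.380933
n=8: y≈1.380933, sp=2, e=sp−y≈0.619067; I≈3.488675, D=e−e_prev≈-0.364833; u=0·0.619067+1/2·3.488675+0·(-0.364833)≈1.744337; next y=3/10·1.380933+3/4·1.744337≈1.722533
n=9: y≈1.722533, sp=2, e=sp−y≈0.277467; I≈3.766142, D=e−e_prev≈-0.341600; u=0·0.277467+1/2·3.766142+0·(-0.341600)≈1.883071; next y=3/10·1.722533+3/4·1.883071≈1.929063
n=10: y≈1.929063, sp=2, e=sp−y≈0.070937; I≈3.837079, D=e−e_prev≈-0.206530; u=0·0.070937+1/2·3.837079+0·(-0.206530)≈1.918539; next y=3/10·1.929063+3/4·1.918539≈2.017624
n=11: y≈2.017624, sp=-1, e=sp−y≈-3.017624; I≈0.819455, D=e−e_prev≈-3.088560; u=0·(-3.017624)+1/2·0.819455+0·(-3.088560)≈0.409728; next y=3/10·2.017624+3/4·0.409728≈0.912583
n=12: y≈0.912583, sp=-1, e=sp−y≈-1.912583; I≈-1.093127, D=e−e_prev≈1.105041; u=0·(-1.912583)+1/2·(-1.093127)+0·1.105041≈-0.546564; next y=3/10·0.912583+3/4·(-0.546564)≈-0.136148

0 1 0.500 0.000
1 1 0.813 0.375
2 1 0.952 0.722
3 1 0.986 0.930
4 1 0.977 1.019
5 1 0.958 1.038
6 1 0.943 1.030
7 2 1.435 1.016
8 2 1.744 1.381
9 2 1.883 1.723
10 2 1.919 1.929
11 -1 0.410 2.018
12 -1 -0.547 0.913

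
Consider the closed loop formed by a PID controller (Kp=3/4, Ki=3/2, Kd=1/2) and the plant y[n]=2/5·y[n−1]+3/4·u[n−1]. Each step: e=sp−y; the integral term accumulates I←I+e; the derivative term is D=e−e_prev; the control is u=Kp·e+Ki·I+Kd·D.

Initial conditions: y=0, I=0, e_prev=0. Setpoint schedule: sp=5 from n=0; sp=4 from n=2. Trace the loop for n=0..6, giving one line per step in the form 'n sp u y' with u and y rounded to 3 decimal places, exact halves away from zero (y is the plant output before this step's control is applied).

(exact arithmetic carried between steps; '≈' marks a value shown rounded to 6 d.p. or computed from one; I and e_prev carry over from the previous line; the table rounds u and y to 3 d.p., halves away from zero)
n=0: y=0, sp=5, e=sp−y=5; I=5, D=e−e_prev=5; u=3/4·5+3/2·5+1/2·5=13.75; next y=2/5·0+3/4·13.75=10.3125
n=1: y=10.3125, sp=5, e=sp−y=-5.3125; I=-0.3125, D=e−e_prev=-10.3125; u=3/4·(-5.3125)+3/2·(-0.3125)+1/2·(-10.3125)=-9.609375; next y=2/5·10.3125+3/4·(-9.609375)≈-3.082031
n=2: y≈-3.082031, sp=4, e=sp−y≈7.082031; I≈6.769531, D=e−e_prev≈12.394531; u=3/4·7.082031+3/2·6.769531+1/2·12.394531≈21.663086; next y=2/5·(-3.082031)+3/4·21.663086≈15.014502
n=3: y≈15.014502, sp=4, e=sp−y≈-11.014502; I≈-4.244971, D=e−e_prev≈-18.096533; u=3/4·(-11.014502)+3/2·(-4.244971)+1/2·(-18.096533)≈-23.676599; next y=2/5·15.014502+3/4·(-23.676599)≈-11.751649
n=4: y≈-11.751649, sp=4, e=sp−y≈15.751649; I≈11.506678, D=e−e_prev≈26.766151; u=3/4·15.751649+3/2·11.506678+1/2·26.766151≈42.456828; next y=2/5·(-11.751649)+3/4·42.456828≈27.141962
n=5: y≈27.141962, sp=4, e=sp−y≈-23.141962; I≈-11.635284, D=e−e_prev≈-38.893610; u=3/4·(-23.141962)+3/2·(-11.635284)+1/2·(-38.893610)≈-54.256203; next y=2/5·27.141962+3/4·(-54.256203)≈-29.835367
n=6: y≈-29.835367, sp=4, e=sp−y≈33.835367; I≈22.200083, D=e−e_prev≈56.977329; u=3/4·33.835367+3/2·22.200083+1/2·56.977329≈87.165315; next y=2/5·(-29.835367)+3/4·87.165315≈53.439839

0 5 13.750 0.000
1 5 -9.609 10.313
2 4 21.663 -3.082
3 4 -23.677 15.015
4 4 42.457 -11.752
5 4 -54.256 27.142
6 4 87.165 -29.835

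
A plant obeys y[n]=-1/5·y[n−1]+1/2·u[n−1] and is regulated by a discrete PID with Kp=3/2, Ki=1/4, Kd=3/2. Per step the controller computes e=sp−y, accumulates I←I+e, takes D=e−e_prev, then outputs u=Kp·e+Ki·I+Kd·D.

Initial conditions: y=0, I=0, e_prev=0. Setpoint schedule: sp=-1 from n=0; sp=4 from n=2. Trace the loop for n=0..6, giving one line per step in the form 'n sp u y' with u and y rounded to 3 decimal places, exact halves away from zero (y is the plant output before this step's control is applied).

0 -1 -3.250 0.000
1 -1 3.281 -1.625
2 4 5.580 1.966
3 4 2.573 2.397
4 4 8.789 0.807
5 4 -3.933 4.233
6 4 24.048 -2.813

(exact arithmetic carried between steps; '≈' marks a value shown rounded to 6 d.p. or computed from one; I and e_prev carry over from the previous line; the table rounds u and y to 3 d.p., halves away from zero)
n=0: y=0, sp=-1, e=sp−y=-1; I=-1, D=e−e_prev=-1; u=3/2·(-1)+1/4·(-1)+3/2·(-1)=-3.25; next y=-1/5·0+1/2·(-3.25)=-1.625
n=1: y=-1.625, sp=-1, e=sp−y=0.625; I=-0.375, D=e−e_prev=1.625; u=3/2·0.625+1/4·(-0.375)+3/2·1.625=3.28125; next y=-1/5·(-1.625)+1/2·3.28125=1.965625
n=2: y=1.965625, sp=4, e=sp−y=2.034375; I=1.659375, D=e−e_prev=1.409375; u=3/2·2.034375+1/4·1.659375+3/2·1.409375≈5.580469; next y=-1/5·1.965625+1/2·5.580469≈2.397109
n=3: y≈2.397109, sp=4, e=sp−y≈1.602891; I≈3.262266, D=e−e_prev≈-0.431484; u=3/2·1.602891+1/4·3.262266+3/2·(-0.431484)≈2.572676; next y=-1/5·2.397109+1/2·2.572676≈0.806916
n=4: y≈0.806916, sp=4, e=sp−y≈3.193084; I≈6.455350, D=e−e_prev≈1.590193; u=3/2·3.193084+1/4·6.455350+3/2·1.590193≈8.788753; next y=-1/5·0.806916+1/2·8.788753≈4.232994
n=5: y≈4.232994, sp=4, e=sp−y≈-0.232994; I≈6.222356, D=e−e_prev≈-3.426077; u=3/2·(-0.232994)+1/4·6.222356+3/2·(-3.426077)≈-3.933017; next y=-1/5·4.232994+1/2·(-3.933017)≈-2.813107
n=6: y≈-2.813107, sp=4, e=sp−y≈6.813107; I≈13.035464, D=e−e_prev≈7.046101; u=3/2·6.813107+1/4·13.035464+3/2·7.046101≈24.047678; next y=-1/5·(-2.813107)+1/2·24.047678≈12.586461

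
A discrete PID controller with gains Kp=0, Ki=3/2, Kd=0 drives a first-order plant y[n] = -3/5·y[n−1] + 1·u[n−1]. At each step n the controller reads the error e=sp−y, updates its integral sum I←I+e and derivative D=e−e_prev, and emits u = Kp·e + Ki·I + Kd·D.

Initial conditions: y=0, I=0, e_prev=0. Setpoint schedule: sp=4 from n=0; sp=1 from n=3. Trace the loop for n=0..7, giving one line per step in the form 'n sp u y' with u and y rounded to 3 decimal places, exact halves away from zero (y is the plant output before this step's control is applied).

0 4 6.000 0.000
1 4 3.000 6.000
2 4 9.900 -0.600
3 1 -3.990 10.260
4 1 12.729 -10.146
5 1 -13.996 18.817
6 1 25.433 -25.286
7 1 -33.974 40.604

(exact arithmetic carried between steps; '≈' marks a value shown rounded to 6 d.p. or computed from one; I and e_prev carry over from the previous line; the table rounds u and y to 3 d.p., halves away from zero)
n=0: y=0, sp=4, e=sp−y=4; I=4, D=e−e_prev=4; u=0·4+3/2·4+0·4=6; next y=-3/5·0+1·6=6
n=1: y=6, sp=4, e=sp−y=-2; I=2, D=e−e_prev=-6; u=0·(-2)+3/2·2+0·(-6)=3; next y=-3/5·6+1·3=-0.6
n=2: y=-0.6, sp=4, e=sp−y=4.6; I=6.6, D=e−e_prev=6.6; u=0·4.6+3/2·6.6+0·6.6=9.9; next y=-3/5·(-0.6)+1·9.9=10.26
n=3: y=10.26, sp=1, e=sp−y=-9.26; I=-2.66, D=e−e_prev=-13.86; u=0·(-9.26)+3/2·(-2.66)+0·(-13.86)=-3.99; next y=-3/5·10.26+1·(-3.99)=-10.146
n=4: y=-10.146, sp=1, e=sp−y=11.146; I=8.486, D=e−e_prev=20.406; u=0·11.146+3/2·8.486+0·20.406=12.729; next y=-3/5·(-10.146)+1·12.729=18.8166
n=5: y=18.8166, sp=1, e=sp−y=-17.8166; I=-9.3306, D=e−e_prev=-28.9626; u=0·(-17.8166)+3/2·(-9.3306)+0·(-28.9626)=-13.9959; next y=-3/5·18.8166+1·(-13.9959)=-25.28586
n=6: y=-25.28586, sp=1, e=sp−y=26.28586; I=16.95526, D=e−e_prev=44.10246; u=0·26.28586+3/2·16.95526+0·44.10246=25.43289; next y=-3/5·(-25.28586)+1·25.43289=40.604406
n=7: y=40.604406, sp=1, e=sp−y=-39.604406; I=-22.649146, D=e−e_prev=-65.890266; u=0·(-39.604406)+3/2·(-22.649146)+0·(-65.890266)=-33.973719; next y=-3/5·40.604406+1·(-33.973719)≈-58.336363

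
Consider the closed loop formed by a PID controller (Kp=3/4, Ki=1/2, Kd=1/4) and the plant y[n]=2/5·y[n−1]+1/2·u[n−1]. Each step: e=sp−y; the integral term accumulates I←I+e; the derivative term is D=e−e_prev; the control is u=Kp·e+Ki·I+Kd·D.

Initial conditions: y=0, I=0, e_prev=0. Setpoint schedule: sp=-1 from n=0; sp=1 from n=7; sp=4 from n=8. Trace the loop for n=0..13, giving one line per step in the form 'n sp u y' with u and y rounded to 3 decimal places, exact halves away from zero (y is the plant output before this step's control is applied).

0 -1 -1.500 0.000
1 -1 -0.625 -0.750
2 -1 -1.144 -0.613
3 -1 -0.997 -0.817
4 -1 -1.127 -0.825
5 -1 -1.114 -0.894
6 -1 -1.153 -0.914
7 1 1.841 -0.942
8 4 4.576 0.544
9 4 2.983 2.506
10 4 4.238 2.494
11 4 4.054 3.117
12 4 4.416 3.274
13 4 4.453 3.517

(exact arithmetic carried between steps; '≈' marks a value shown rounded to 6 d.p. or computed from one; I and e_prev carry over from the previous line; the table rounds u and y to 3 d.p., halves away from zero)
n=0: y=0, sp=-1, e=sp−y=-1; I=-1, D=e−e_prev=-1; u=3/4·(-1)+1/2·(-1)+1/4·(-1)=-1.5; next y=2/5·0+1/2·(-1.5)=-0.75
n=1: y=-0.75, sp=-1, e=sp−y=-0.25; I=-1.25, D=e−e_prev=0.75; u=3/4·(-0.25)+1/2·(-1.25)+1/4·0.75=-0.625; next y=2/5·(-0.75)+1/2·(-0.625)=-0.6125
n=2: y=-0.6125, sp=-1, e=sp−y=-0.3875; I=-1.6375, D=e−e_prev=-0.1375; u=3/4·(-0.3875)+1/2·(-1.6375)+1/4·(-0.1375)=-1.14375; next y=2/5·(-0.6125)+1/2·(-1.14375)=-0.816875
n=3: y=-0.816875, sp=-1, e=sp−y=-0.183125; I=-1.820625, D=e−e_prev=0.204375; u=3/4·(-0.183125)+1/2·(-1.820625)+1/4·0.204375≈-0.996563; next y=2/5·(-0.816875)+1/2·(-0.996563)≈-0.825031
n=4: y≈-0.825031, sp=-1, e=sp−y≈-0.174969; I≈-1.995594, D=e−e_prev≈0.008156; u=3/4·(-0.174969)+1/2·(-1.995594)+1/4·0.008156≈-1.126984; next y=2/5·(-0.825031)+1/2·(-1.126984)≈-0.893505
n=5: y≈-0.893505, sp=-1, e=sp−y≈-0.106495; I≈-2.102089, D=e−e_prev≈0.068473; u=3/4·(-0.106495)+1/2·(-2.102089)+1/4·0.068473≈-1.113798; next y=2/5·(-0.893505)+1/2·(-1.113798)≈-0.914301
n=6: y≈-0.914301, sp=-1, e=sp−y≈-0.085699; I≈-2.187788, D=e−e_prev≈0.020796; u=3/4·(-0.085699)+1/2·(-2.187788)+1/4·0.020796≈-1.152970; next y=2/5·(-0.914301)+1/2·(-1.152970)≈-0.942205
n=7: y≈-0.942205, sp=1, e=sp−y≈1.942205; I≈-0.245583, D=e−e_prev≈2.027904; u=3/4·1.942205+1/2·(-0.245583)+1/4·2.027904≈1.840838; next y=2/5·(-0.942205)+1/2·1.840838≈0.543537
n=8: y≈0.543537, sp=4, e=sp−y≈3.456463; I≈3.210880, D=e−e_prev≈1.514258; u=3/4·3.456463+1/2·3.210880+1/4·1.514258≈4.576351; next y=2/5·0.543537+1/2·4.576351≈2.505591
n=9: y≈2.505591, sp=4, e=sp−y≈1.494409; I≈4.705289, D=e−e_prev≈-1.962053; u=3/4·1.494409+1/2·4.705289+1/4·(-1.962053)≈2.982938; next y=2/5·2.505591+1/2·2.982938≈2.493705
n=10: y≈2.493705, sp=4, e=sp−y≈1.506295; I≈6.211584, D=e−e_prev≈0.011885; u=3/4·1.506295+1/2·6.211584+1/4·0.011885≈4.238484; next y=2/5·2.493705+1/2·4.238484≈3.116724
n=11: y≈3.116724, sp=4, e=sp−y≈0.883276; I≈7.094860, D=e−e_prev≈-0.623019; u=3/4·0.883276+1/2·7.094860+1/4·(-0.623019)≈4.054132; next y=2/5·3.116724+1/2·4.054132≈3.273756
n=12: y≈3.273756, sp=4, e=sp−y≈0.726244; I≈7.821104, D=e−e_prev≈-0.157031; u=3/4·0.726244+1/2·7.821104+1/4·(-0.157031)≈4.415977; next y=2/5·3.273756+1/2·4.415977≈3.517491
n=13: y≈3.517491, sp=4, e=sp−y≈0.482509; I≈8.303613, D=e−e_prev≈-0.243735; u=3/4·0.482509+1/2·8.303613+1/4·(-0.243735)≈4.452754; next y=2/5·3.517491+1/2·4.452754≈3.633374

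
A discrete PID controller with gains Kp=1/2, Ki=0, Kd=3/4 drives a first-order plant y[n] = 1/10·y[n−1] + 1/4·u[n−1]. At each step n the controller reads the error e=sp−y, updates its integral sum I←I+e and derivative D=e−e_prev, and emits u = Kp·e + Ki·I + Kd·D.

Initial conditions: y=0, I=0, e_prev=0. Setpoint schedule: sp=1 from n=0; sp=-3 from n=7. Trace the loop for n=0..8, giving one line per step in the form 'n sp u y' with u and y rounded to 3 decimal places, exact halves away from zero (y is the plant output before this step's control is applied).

0 1 1.250 0.000
1 1 0.109 0.313
2 1 0.661 0.059
3 1 0.330 0.171
4 1 0.504 0.100
5 1 0.405 0.136
6 1 0.458 0.115
7 -3 -4.572 0.126
8 -3 0.007 -1.130

(exact arithmetic carried between steps; '≈' marks a value shown rounded to 6 d.p. or computed from one; I and e_prev carry over from the previous line; the table rounds u and y to 3 d.p., halves away from zero)
n=0: y=0, sp=1, e=sp−y=1; I=1, D=e−e_prev=1; u=1/2·1+0·1+3/4·1=1.25; next y=1/10·0+1/4·1.25=0.3125
n=1: y=0.3125, sp=1, e=sp−y=0.6875; I=1.6875, D=e−e_prev=-0.3125; u=1/2·0.6875+0·1.6875+3/4·(-0.3125)=0.109375; next y=1/10·0.3125+1/4·0.109375≈0.058594
n=2: y≈0.058594, sp=1, e=sp−y≈0.941406; I≈2.628906, D=e−e_prev≈0.253906; u=1/2·0.941406+0·2.628906+3/4·0.253906≈0.661133; next y=1/10·0.058594+1/4·0.661133≈0.171143
n=3: y≈0.171143, sp=1, e=sp−y≈0.828857; I≈3.457764, D=e−e_prev≈-0.112549; u=1/2·0.828857+0·3.457764+3/4·(-0.112549)≈0.330017; next y=1/10·0.171143+1/4·0.330017≈0.099619
n=4: y≈0.099619, sp=1, e=sp−y≈0.900381; I≈4.358145, D=e−e_prev≈0.071524; u=1/2·0.900381+0·4.358145+3/4·0.071524≈0.503834; next y=1/10·0.099619+1/4·0.503834≈0.135920
n=5: y≈0.135920, sp=1, e=sp−y≈0.864080; I≈5.222225, D=e−e_prev≈-0.036302; u=1/2·0.864080+0·5.222225+3/4·(-0.036302)≈0.404814; next y=1/10·0.135920+1/4·0.404814≈0.114795
n=6: y≈0.114795, sp=1, e=sp−y≈0.885205; I≈6.107429, D=e−e_prev≈0.021125; u=1/2·0.885205+0·6.107429+3/4·0.021125≈0.458446; next y=1/10·0.114795+1/4·0.458446≈0.126091
n=7: y≈0.126091, sp=-3, e=sp−y≈-3.126091; I≈2.981338, D=e−e_prev≈-4.011296; u=1/2·(-3.126091)+0·2.981338+3/4·(-4.011296)≈-4.571517; next y=1/10·0.126091+1/4·(-4.571517)≈-1.130270
n=8: y≈-1.130270, sp=-3, e=sp−y≈-1.869730; I≈1.111609, D=e−e_prev≈1.256361; u=1/2·(-1.869730)+0·1.111609+3/4·1.256361≈0.007406; next y=1/10·(-1.130270)+1/4·0.007406≈-0.111176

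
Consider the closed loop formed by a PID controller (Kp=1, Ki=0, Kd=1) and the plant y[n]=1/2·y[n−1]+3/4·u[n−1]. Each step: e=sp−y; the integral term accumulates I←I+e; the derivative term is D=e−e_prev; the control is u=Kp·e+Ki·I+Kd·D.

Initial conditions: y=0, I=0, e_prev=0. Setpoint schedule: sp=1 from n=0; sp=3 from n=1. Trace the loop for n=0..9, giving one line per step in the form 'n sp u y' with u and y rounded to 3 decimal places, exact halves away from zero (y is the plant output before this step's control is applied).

(exact arithmetic carried between steps; '≈' marks a value shown rounded to 6 d.p. or computed from one; I and e_prev carry over from the previous line; the table rounds u and y to 3 d.p., halves away from zero)
n=0: y=0, sp=1, e=sp−y=1; I=1, D=e−e_prev=1; u=1·1+0·1+1·1=2; next y=1/2·0+3/4·2=1.5
n=1: y=1.5, sp=3, e=sp−y=1.5; I=2.5, D=e−e_prev=0.5; u=1·1.5+0·2.5+1·0.5=2; next y=1/2·1.5+3/4·2=2.25
n=2: y=2.25, sp=3, e=sp−y=0.75; I=3.25, D=e−e_prev=-0.75; u=1·0.75+0·3.25+1·(-0.75)=0; next y=1/2·2.25+3/4·0=1.125
n=3: y=1.125, sp=3, e=sp−y=1.875; I=5.125, D=e−e_prev=1.125; u=1·1.875+0·5.125+1·1.125=3; next y=1/2·1.125+3/4·3=2.8125
n=4: y=2.8125, sp=3, e=sp−y=0.1875; I=5.3125, D=e−e_prev=-1.6875; u=1·0.1875+0·5.3125+1·(-1.6875)=-1.5; next y=1/2·2.8125+3/4·(-1.5)=0.28125
n=5: y=0.28125, sp=3, e=sp−y=2.71875; I=8.03125, D=e−e_prev=2.53125; u=1·2.71875+0·8.03125+1·2.53125=5.25; next y=1/2·0.28125+3/4·5.25=4.078125
n=6: y=4.078125, sp=3, e=sp−y=-1.078125; I=6.953125, D=e−e_prev=-3.796875; u=1·(-1.078125)+0·6.953125+1·(-3.796875)=-4.875; next y=1/2·4.078125+3/4·(-4.875)≈-1.617188
n=7: y≈-1.617188, sp=3, e=sp−y≈4.617188; I≈11.570313, D=e−e_prev≈5.695313; u=1·4.617188+0·11.570313+1·5.695313≈10.3125; next y=1/2·(-1.617188)+3/4·10.3125≈6.925781
n=8: y≈6.925781, sp=3, e=sp−y≈-3.925781; I≈7.644531, D=e−e_prev≈-8.542969; u=1·(-3.925781)+0·7.644531+1·(-8.542969)≈-12.46875; next y=1/2·6.925781+3/4·(-12.46875)≈-5.888672
n=9: y≈-5.888672, sp=3, e=sp−y≈8.888672; I≈16.533203, D=e−e_prev≈12.814453; u=1·8.888672+0·16.533203+1·12.814453≈21.703125; next y=1/2·(-5.888672)+3/4·21.703125≈13.333008

0 1 2.000 0.000
1 3 2.000 1.500
2 3 0.000 2.250
3 3 3.000 1.125
4 3 -1.500 2.813
5 3 5.250 0.281
6 3 -4.875 4.078
7 3 10.313 -1.617
8 3 -12.469 6.926
9 3 21.703 -5.889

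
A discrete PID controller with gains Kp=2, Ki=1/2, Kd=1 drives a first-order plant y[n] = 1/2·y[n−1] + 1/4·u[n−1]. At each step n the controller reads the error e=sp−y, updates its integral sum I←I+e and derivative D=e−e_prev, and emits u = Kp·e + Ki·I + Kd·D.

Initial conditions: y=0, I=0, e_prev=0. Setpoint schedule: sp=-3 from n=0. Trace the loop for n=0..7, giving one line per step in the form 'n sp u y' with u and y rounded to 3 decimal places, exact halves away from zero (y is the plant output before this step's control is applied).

(exact arithmetic carried between steps; '≈' marks a value shown rounded to 6 d.p. or computed from one; I and e_prev carry over from the previous line; the table rounds u and y to 3 d.p., halves away from zero)
n=0: y=0, sp=-3, e=sp−y=-3; I=-3, D=e−e_prev=-3; u=2·(-3)+1/2·(-3)+1·(-3)=-10.5; next y=1/2·0+1/4·(-10.5)=-2.625
n=1: y=-2.625, sp=-3, e=sp−y=-0.375; I=-3.375, D=e−e_prev=2.625; u=2·(-0.375)+1/2·(-3.375)+1·2.625=0.1875; next y=1/2·(-2.625)+1/4·0.1875=-1.265625
n=2: y=-1.265625, sp=-3, e=sp−y=-1.734375; I=-5.109375, D=e−e_prev=-1.359375; u=2·(-1.734375)+1/2·(-5.109375)+1·(-1.359375)≈-7.382813; next y=1/2·(-1.265625)+1/4·(-7.382813)≈-2.478516
n=3: y≈-2.478516, sp=-3, e=sp−y≈-0.521484; I≈-5.630859, D=e−e_prev≈1.212891; u=2·(-0.521484)+1/2·(-5.630859)+1·1.212891≈-2.645508; next y=1/2·(-2.478516)+1/4·(-2.645508)≈-1.900635
n=4: y≈-1.900635, sp=-3, e=sp−y≈-1.099365; I≈-6.730225, D=e−e_prev≈-0.577881; u=2·(-1.099365)+1/2·(-6.730225)+1·(-0.577881)≈-6.141724; next y=1/2·(-1.900635)+1/4·(-6.141724)≈-2.485748
n=5: y≈-2.485748, sp=-3, e=sp−y≈-0.514252; I≈-7.244476, D=e−e_prev≈0.585114; u=2·(-0.514252)+1/2·(-7.244476)+1·0.585114≈-4.065628; next y=1/2·(-2.485748)+1/4·(-4.065628)≈-2.259281
n=6: y≈-2.259281, sp=-3, e=sp−y≈-0.740719; I≈-7.985195, D=e−e_prev≈-0.226467; u=2·(-0.740719)+1/2·(-7.985195)+1·(-0.226467)≈-5.700502; next y=1/2·(-2.259281)+1/4·(-5.700502)≈-2.554766
n=7: y≈-2.554766, sp=-3, e=sp−y≈-0.445234; I≈-8.430429, D=e−e_prev≈0.295485; u=2·(-0.445234)+1/2·(-8.430429)+1·0.295485≈-4.810197; next y=1/2·(-2.554766)+1/4·(-4.810197)≈-2.479932

0 -3 -10.500 0.000
1 -3 0.188 -2.625
2 -3 -7.383 -1.266
3 -3 -2.646 -2.479
4 -3 -6.142 -1.901
5 -3 -4.066 -2.486
6 -3 -5.701 -2.259
7 -3 -4.810 -2.555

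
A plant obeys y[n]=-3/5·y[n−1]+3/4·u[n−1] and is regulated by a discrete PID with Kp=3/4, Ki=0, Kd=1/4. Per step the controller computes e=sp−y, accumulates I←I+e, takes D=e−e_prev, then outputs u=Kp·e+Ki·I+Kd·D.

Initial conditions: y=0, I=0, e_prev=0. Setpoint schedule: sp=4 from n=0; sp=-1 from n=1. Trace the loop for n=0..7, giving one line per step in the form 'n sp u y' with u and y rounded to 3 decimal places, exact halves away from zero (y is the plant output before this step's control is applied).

(exact arithmetic carried between steps; '≈' marks a value shown rounded to 6 d.p. or computed from one; I and e_prev carry over from the previous line; the table rounds u and y to 3 d.p., halves away from zero)
n=0: y=0, sp=4, e=sp−y=4; I=4, D=e−e_prev=4; u=3/4·4+0·4+1/4·4=4; next y=-3/5·0+3/4·4=3
n=1: y=3, sp=-1, e=sp−y=-4; I=0, D=e−e_prev=-8; u=3/4·(-4)+0·0+1/4·(-8)=-5; next y=-3/5·3+3/4·(-5)=-5.55
n=2: y=-5.55, sp=-1, e=sp−y=4.55; I=4.55, D=e−e_prev=8.55; u=3/4·4.55+0·4.55+1/4·8.55=5.55; next y=-3/5·(-5.55)+3/4·5.55=7.4925
n=3: y=7.4925, sp=-1, e=sp−y=-8.4925; I=-3.9425, D=e−e_prev=-13.0425; u=3/4·(-8.4925)+0·(-3.9425)+1/4·(-13.0425)=-9.63; next y=-3/5·7.4925+3/4·(-9.63)=-11.718
n=4: y=-11.718, sp=-1, e=sp−y=10.718; I=6.7755, D=e−e_prev=19.2105; u=3/4·10.718+0·6.7755+1/4·19.2105=12.841125; next y=-3/5·(-11.718)+3/4·12.841125≈16.661644
n=5: y≈16.661644, sp=-1, e=sp−y≈-17.661644; I≈-10.886144, D=e−e_prev≈-28.379644; u=3/4·(-17.661644)+0·(-10.886144)+1/4·(-28.379644)≈-20.341144; next y=-3/5·16.661644+3/4·(-20.341144)≈-25.252844
n=6: y≈-25.252844, sp=-1, e=sp−y≈24.252844; I≈13.366700, D=e−e_prev≈41.914488; u=3/4·24.252844+0·13.366700+1/4·41.914488≈28.668255; next y=-3/5·(-25.252844)+3/4·28.668255≈36.652898
n=7: y≈36.652898, sp=-1, e=sp−y≈-37.652898; I≈-24.286197, D=e−e_prev≈-61.905742; u=3/4·(-37.652898)+0·(-24.286197)+1/4·(-61.905742)≈-43.716109; next y=-3/5·36.652898+3/4·(-43.716109)≈-54.778820

0 4 4.000 0.000
1 -1 -5.000 3.000
2 -1 5.550 -5.550
3 -1 -9.630 7.493
4 -1 12.841 -11.718
5 -1 -20.341 16.662
6 -1 28.668 -25.253
7 -1 -43.716 36.653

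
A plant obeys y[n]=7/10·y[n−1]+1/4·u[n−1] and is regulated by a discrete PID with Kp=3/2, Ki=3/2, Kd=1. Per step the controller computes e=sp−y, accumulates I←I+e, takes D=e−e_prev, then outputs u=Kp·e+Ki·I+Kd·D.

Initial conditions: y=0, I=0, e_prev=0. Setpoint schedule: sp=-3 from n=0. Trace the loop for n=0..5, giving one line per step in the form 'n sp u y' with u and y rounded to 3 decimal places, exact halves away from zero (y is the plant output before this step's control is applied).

0 -3 -12.000 0.000
1 -3 -1.500 -3.000
2 -3 -6.600 -2.475
3 -3 -3.233 -3.383
4 -3 -4.393 -3.176
5 -3 -3.341 -3.321

(exact arithmetic carried between steps; '≈' marks a value shown rounded to 6 d.p. or computed from one; I and e_prev carry over from the previous line; the table rounds u and y to 3 d.p., halves away from zero)
n=0: y=0, sp=-3, e=sp−y=-3; I=-3, D=e−e_prev=-3; u=3/2·(-3)+3/2·(-3)+1·(-3)=-12; next y=7/10·0+1/4·(-12)=-3
n=1: y=-3, sp=-3, e=sp−y=0; I=-3, D=e−e_prev=3; u=3/2·0+3/2·(-3)+1·3=-1.5; next y=7/10·(-3)+1/4·(-1.5)=-2.475
n=2: y=-2.475, sp=-3, e=sp−y=-0.525; I=-3.525, D=e−e_prev=-0.525; u=3/2·(-0.525)+3/2·(-3.525)+1·(-0.525)=-6.6; next y=7/10·(-2.475)+1/4·(-6.6)=-3.3825
n=3: y=-3.3825, sp=-3, e=sp−y=0.3825; I=-3.1425, D=e−e_prev=0.9075; u=3/2·0.3825+3/2·(-3.1425)+1·0.9075=-3.2325; next y=7/10·(-3.3825)+1/4·(-3.2325)=-3.175875
n=4: y=-3.175875, sp=-3, e=sp−y=0.175875; I=-2.966625, D=e−e_prev=-0.206625; u=3/2·0.175875+3/2·(-2.966625)+1·(-0.206625)=-4.39275; next y=7/10·(-3.175875)+1/4·(-4.39275)=-3.3213
n=5: y=-3.3213, sp=-3, e=sp−y=0.3213; I=-2.645325, D=e−e_prev=0.145425; u=3/2·0.3213+3/2·(-2.645325)+1·0.145425≈-3.340613; next y=7/10·(-3.3213)+1/4·(-3.340613)≈-3.160063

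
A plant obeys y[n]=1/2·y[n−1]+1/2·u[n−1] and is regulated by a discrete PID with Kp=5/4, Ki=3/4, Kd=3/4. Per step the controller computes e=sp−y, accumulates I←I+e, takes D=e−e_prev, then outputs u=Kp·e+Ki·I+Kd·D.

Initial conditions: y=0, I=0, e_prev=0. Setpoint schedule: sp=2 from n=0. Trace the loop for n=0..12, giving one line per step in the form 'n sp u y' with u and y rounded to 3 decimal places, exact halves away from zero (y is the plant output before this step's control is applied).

0 2 5.500 0.000
1 2 -2.063 2.750
2 2 6.055 0.344
3 2 -2.360 3.199
4 2 6.526 0.419
5 2 -2.770 3.473
6 2 6.999 0.351
7 2 -3.246 3.675
8 2 7.507 0.215
9 2 -3.777 3.861
10 2 8.064 0.042
11 2 -4.362 4.053
12 2 8.677 -0.154

(exact arithmetic carried between steps; '≈' marks a value shown rounded to 6 d.p. or computed from one; I and e_prev carry over from the previous line; the table rounds u and y to 3 d.p., halves away from zero)
n=0: y=0, sp=2, e=sp−y=2; I=2, D=e−e_prev=2; u=5/4·2+3/4·2+3/4·2=5.5; next y=1/2·0+1/2·5.5=2.75
n=1: y=2.75, sp=2, e=sp−y=-0.75; I=1.25, D=e−e_prev=-2.75; u=5/4·(-0.75)+3/4·1.25+3/4·(-2.75)=-2.0625; next y=1/2·2.75+1/2·(-2.0625)=0.34375
n=2: y=0.34375, sp=2, e=sp−y=1.65625; I=2.90625, D=e−e_prev=2.40625; u=5/4·1.65625+3/4·2.90625+3/4·2.40625≈6.054688; next y=1/2·0.34375+1/2·6.054688≈3.199219
n=3: y≈3.199219, sp=2, e=sp−y≈-1.199219; I≈1.707031, D=e−e_prev≈-2.855469; u=5/4·(-1.199219)+3/4·1.707031+3/4·(-2.855469)≈-2.360352; next y=1/2·3.199219+1/2·(-2.360352)≈0.419434
n=4: y≈0.419434, sp=2, e=sp−y≈1.580566; I≈3.287598, D=e−e_prev≈2.779785; u=5/4·1.580566+3/4·3.287598+3/4·2.779785≈6.526245; next y=1/2·0.419434+1/2·6.526245≈3.472839
n=5: y≈3.472839, sp=2, e=sp−y≈-1.472839; I≈1.814758, D=e−e_prev≈-3.053406; u=5/4·(-1.472839)+3/4·1.814758+3/4·(-3.053406)≈-2.770035; next y=1/2·3.472839+1/2·(-2.770035)≈0.351402
n=6: y≈0.351402, sp=2, e=sp−y≈1.648598; I≈3.463356, D=e−e_prev≈3.121437; u=5/4·1.648598+3/4·3.463356+3/4·3.121437≈6.999342; next y=1/2·0.351402+1/2·6.999342≈3.675372
n=7: y≈3.675372, sp=2, e=sp−y≈-1.675372; I≈1.787984, D=e−e_prev≈-3.323970; u=5/4·(-1.675372)+3/4·1.787984+3/4·(-3.323970)≈-3.246205; next y=1/2·3.675372+1/2·(-3.246205)≈0.214584
n=8: y≈0.214584, sp=2, e=sp−y≈1.785416; I≈3.573400, D=e−e_prev≈3.460788; u=5/4·1.785416+3/4·3.573400+3/4·3.460788≈7.507412; next y=1/2·0.214584+1/2·7.507412≈3.860998
n=9: y≈3.860998, sp=2, e=sp−y≈-1.860998; I≈1.712402, D=e−e_prev≈-3.646414; u=5/4·(-1.860998)+3/4·1.712402+3/4·(-3.646414)≈-3.776756; next y=1/2·3.860998+1/2·(-3.776756)≈0.042121
n=10: y≈0.042121, sp=2, e=sp−y≈1.957879; I≈3.670281, D=e−e_prev≈3.818877; u=5/4·1.957879+3/4·3.670281+3/4·3.818877≈8.064217; next y=1/2·0.042121+1/2·8.064217≈4.053169
n=11: y≈4.053169, sp=2, e=sp−y≈-2.053169; I≈1.617112, D=e−e_prev≈-4.011048; u=5/4·(-2.053169)+3/4·1.617112+3/4·(-4.011048)≈-4.361914; next y=1/2·4.053169+1/2·(-4.361914)≈-0.154372
n=12: y≈-0.154372, sp=2, e=sp−y≈2.154372; I≈3.771484, D=e−e_prev≈4.207541; u=5/4·2.154372+3/4·3.771484+3/4·4.207541≈8.677235; next y=1/2·(-0.154372)+1/2·8.677235≈4.261431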